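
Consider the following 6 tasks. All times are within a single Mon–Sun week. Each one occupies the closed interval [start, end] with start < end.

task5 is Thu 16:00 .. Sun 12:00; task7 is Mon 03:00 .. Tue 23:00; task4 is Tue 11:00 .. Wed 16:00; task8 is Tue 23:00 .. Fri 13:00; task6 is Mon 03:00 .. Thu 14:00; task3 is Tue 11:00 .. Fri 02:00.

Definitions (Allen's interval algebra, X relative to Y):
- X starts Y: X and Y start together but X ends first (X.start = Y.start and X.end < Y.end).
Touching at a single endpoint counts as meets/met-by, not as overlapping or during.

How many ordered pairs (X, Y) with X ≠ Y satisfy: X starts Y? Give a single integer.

2

Checking all 30 ordered pairs for relation 'starts'; matching pairs in alphabetical order:
(task4, task3): task4 starts task3 ✓
(task7, task6): task7 starts task6 ✓
Count: 2.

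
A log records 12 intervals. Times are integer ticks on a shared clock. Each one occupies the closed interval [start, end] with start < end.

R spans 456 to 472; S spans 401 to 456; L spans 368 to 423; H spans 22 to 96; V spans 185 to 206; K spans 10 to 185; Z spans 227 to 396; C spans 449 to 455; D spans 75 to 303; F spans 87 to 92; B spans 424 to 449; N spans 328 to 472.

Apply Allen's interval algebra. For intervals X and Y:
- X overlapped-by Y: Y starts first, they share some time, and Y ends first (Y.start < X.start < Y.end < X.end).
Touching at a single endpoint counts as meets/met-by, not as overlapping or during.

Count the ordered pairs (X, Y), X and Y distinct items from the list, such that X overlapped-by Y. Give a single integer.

6

Checking all 132 ordered pairs for relation 'overlapped-by'; matching pairs in alphabetical order:
(D, H): D overlapped-by H ✓
(D, K): D overlapped-by K ✓
(L, Z): L overlapped-by Z ✓
(N, Z): N overlapped-by Z ✓
(S, L): S overlapped-by L ✓
(Z, D): Z overlapped-by D ✓
Count: 6.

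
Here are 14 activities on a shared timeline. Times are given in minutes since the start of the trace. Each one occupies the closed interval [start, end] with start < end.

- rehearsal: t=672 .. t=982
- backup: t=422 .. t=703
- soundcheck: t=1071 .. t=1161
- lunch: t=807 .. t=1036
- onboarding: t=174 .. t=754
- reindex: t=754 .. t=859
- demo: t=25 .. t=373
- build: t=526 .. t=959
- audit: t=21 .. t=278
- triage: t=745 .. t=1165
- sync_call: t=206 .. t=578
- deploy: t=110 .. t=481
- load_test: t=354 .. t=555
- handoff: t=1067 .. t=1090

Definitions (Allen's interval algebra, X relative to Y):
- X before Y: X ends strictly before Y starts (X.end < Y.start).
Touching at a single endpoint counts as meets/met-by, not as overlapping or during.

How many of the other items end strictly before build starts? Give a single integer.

Target build = [t=526, t=959].
audit [t=21, t=278] → before → counts.
backup [t=422, t=703] → overlaps → no.
demo [t=25, t=373] → before → counts.
deploy [t=110, t=481] → before → counts.
handoff [t=1067, t=1090] → after → no.
load_test [t=354, t=555] → overlaps → no.
lunch [t=807, t=1036] → overlapped-by → no.
onboarding [t=174, t=754] → overlaps → no.
rehearsal [t=672, t=982] → overlapped-by → no.
reindex [t=754, t=859] → during → no.
soundcheck [t=1071, t=1161] → after → no.
sync_call [t=206, t=578] → overlaps → no.
triage [t=745, t=1165] → overlapped-by → no.
Total: 3.

3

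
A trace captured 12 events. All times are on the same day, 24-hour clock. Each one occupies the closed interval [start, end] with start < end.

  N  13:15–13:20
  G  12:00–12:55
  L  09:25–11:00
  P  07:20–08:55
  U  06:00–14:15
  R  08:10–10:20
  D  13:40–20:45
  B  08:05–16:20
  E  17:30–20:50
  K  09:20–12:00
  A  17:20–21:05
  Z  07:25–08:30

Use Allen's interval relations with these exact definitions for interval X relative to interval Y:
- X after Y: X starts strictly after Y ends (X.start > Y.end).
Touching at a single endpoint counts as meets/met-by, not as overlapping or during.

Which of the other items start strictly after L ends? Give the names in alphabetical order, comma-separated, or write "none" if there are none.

Target L = [09:25, 11:00].
A [17:20, 21:05] → after → yes.
B [08:05, 16:20] → contains → no.
D [13:40, 20:45] → after → yes.
E [17:30, 20:50] → after → yes.
G [12:00, 12:55] → after → yes.
K [09:20, 12:00] → contains → no.
N [13:15, 13:20] → after → yes.
P [07:20, 08:55] → before → no.
R [08:10, 10:20] → overlaps → no.
U [06:00, 14:15] → contains → no.
Z [07:25, 08:30] → before → no.
Result: A, D, E, G, N.

A, D, E, G, N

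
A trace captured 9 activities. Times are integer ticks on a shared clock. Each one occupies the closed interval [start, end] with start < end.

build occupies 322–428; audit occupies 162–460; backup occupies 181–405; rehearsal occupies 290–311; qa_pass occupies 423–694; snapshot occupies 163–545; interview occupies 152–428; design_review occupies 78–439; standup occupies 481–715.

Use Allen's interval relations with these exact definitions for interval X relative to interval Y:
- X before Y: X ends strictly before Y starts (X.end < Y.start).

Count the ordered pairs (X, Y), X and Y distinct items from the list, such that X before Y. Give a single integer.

Checking all 72 ordered pairs for relation 'before'; matching pairs in alphabetical order:
(audit, standup): audit before standup ✓
(backup, qa_pass): backup before qa_pass ✓
(backup, standup): backup before standup ✓
(build, standup): build before standup ✓
(design_review, standup): design_review before standup ✓
(interview, standup): interview before standup ✓
(rehearsal, build): rehearsal before build ✓
(rehearsal, qa_pass): rehearsal before qa_pass ✓
(rehearsal, standup): rehearsal before standup ✓
Count: 9.

9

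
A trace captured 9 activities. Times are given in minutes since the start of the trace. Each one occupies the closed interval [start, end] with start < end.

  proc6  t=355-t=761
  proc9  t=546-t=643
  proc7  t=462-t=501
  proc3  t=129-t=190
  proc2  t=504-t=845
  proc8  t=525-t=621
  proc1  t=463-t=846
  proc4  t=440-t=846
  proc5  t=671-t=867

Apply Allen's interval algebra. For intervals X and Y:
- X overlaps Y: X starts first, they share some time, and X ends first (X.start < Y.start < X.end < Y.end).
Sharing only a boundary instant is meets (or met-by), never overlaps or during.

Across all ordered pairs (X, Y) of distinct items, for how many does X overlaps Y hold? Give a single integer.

9

Checking all 72 ordered pairs for relation 'overlaps'; matching pairs in alphabetical order:
(proc1, proc5): proc1 overlaps proc5 ✓
(proc2, proc5): proc2 overlaps proc5 ✓
(proc4, proc5): proc4 overlaps proc5 ✓
(proc6, proc1): proc6 overlaps proc1 ✓
(proc6, proc2): proc6 overlaps proc2 ✓
(proc6, proc4): proc6 overlaps proc4 ✓
(proc6, proc5): proc6 overlaps proc5 ✓
(proc7, proc1): proc7 overlaps proc1 ✓
(proc8, proc9): proc8 overlaps proc9 ✓
Count: 9.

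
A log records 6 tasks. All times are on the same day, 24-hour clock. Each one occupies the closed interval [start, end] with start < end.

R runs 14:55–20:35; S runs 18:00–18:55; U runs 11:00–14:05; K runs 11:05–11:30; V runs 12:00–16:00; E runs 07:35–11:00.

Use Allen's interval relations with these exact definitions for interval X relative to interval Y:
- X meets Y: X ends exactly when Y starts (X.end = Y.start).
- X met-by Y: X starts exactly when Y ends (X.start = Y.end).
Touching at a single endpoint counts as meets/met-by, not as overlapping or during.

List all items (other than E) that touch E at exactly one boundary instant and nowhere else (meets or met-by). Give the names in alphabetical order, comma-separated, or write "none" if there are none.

Target E = [07:35, 11:00].
K [11:05, 11:30] → after → no.
R [14:55, 20:35] → after → no.
S [18:00, 18:55] → after → no.
U [11:00, 14:05] → met-by → yes.
V [12:00, 16:00] → after → no.
Result: U.

U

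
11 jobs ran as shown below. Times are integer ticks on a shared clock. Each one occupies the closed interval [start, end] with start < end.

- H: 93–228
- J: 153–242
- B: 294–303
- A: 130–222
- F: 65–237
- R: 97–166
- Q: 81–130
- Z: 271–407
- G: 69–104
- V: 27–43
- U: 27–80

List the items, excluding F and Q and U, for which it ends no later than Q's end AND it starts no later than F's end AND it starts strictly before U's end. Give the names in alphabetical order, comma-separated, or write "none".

G, V

Conditions: its end is no later than Q's end (X.end <= 130) AND its start is no later than F's end (X.start <= 237) AND its start is strictly before U's end (X.start < 80).
A: end 222 <= 130? ✗; start 130 <= 237? ✓; start 130 < 80? ✗ → no.
B: end 303 <= 130? ✗; start 294 <= 237? ✗; start 294 < 80? ✗ → no.
G: end 104 <= 130? ✓; start 69 <= 237? ✓; start 69 < 80? ✓ → yes.
H: end 228 <= 130? ✗; start 93 <= 237? ✓; start 93 < 80? ✗ → no.
J: end 242 <= 130? ✗; start 153 <= 237? ✓; start 153 < 80? ✗ → no.
R: end 166 <= 130? ✗; start 97 <= 237? ✓; start 97 < 80? ✗ → no.
V: end 43 <= 130? ✓; start 27 <= 237? ✓; start 27 < 80? ✓ → yes.
Z: end 407 <= 130? ✗; start 271 <= 237? ✗; start 271 < 80? ✗ → no.
Result: G, V.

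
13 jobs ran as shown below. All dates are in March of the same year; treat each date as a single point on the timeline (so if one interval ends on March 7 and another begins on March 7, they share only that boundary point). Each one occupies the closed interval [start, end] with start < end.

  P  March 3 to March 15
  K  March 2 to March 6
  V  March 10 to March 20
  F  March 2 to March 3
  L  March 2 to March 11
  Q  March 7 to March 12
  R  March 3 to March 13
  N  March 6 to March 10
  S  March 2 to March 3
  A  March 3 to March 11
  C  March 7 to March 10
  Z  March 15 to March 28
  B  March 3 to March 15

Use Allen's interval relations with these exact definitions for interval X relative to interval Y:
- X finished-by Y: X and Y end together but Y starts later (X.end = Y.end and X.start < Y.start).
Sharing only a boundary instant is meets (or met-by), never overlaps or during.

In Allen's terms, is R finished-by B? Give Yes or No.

R = [March 3, March 13], B = [March 3, March 15].
Actual relation of R to B: starts.
Asked whether 'finished-by' holds → No.

No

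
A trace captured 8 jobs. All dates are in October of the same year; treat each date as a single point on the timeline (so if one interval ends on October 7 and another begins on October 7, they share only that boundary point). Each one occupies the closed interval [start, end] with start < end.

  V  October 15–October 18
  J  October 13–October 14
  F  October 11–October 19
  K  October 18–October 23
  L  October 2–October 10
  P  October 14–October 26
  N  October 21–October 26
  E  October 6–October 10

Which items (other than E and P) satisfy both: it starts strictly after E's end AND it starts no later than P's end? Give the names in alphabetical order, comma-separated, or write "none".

F, J, K, N, V

Conditions: its start is strictly after E's end (X.start > October 10) AND its start is no later than P's end (X.start <= October 26).
F: start October 11 > October 10? ✓; start October 11 <= October 26? ✓ → yes.
J: start October 13 > October 10? ✓; start October 13 <= October 26? ✓ → yes.
K: start October 18 > October 10? ✓; start October 18 <= October 26? ✓ → yes.
L: start October 2 > October 10? ✗; start October 2 <= October 26? ✓ → no.
N: start October 21 > October 10? ✓; start October 21 <= October 26? ✓ → yes.
V: start October 15 > October 10? ✓; start October 15 <= October 26? ✓ → yes.
Result: F, J, K, N, V.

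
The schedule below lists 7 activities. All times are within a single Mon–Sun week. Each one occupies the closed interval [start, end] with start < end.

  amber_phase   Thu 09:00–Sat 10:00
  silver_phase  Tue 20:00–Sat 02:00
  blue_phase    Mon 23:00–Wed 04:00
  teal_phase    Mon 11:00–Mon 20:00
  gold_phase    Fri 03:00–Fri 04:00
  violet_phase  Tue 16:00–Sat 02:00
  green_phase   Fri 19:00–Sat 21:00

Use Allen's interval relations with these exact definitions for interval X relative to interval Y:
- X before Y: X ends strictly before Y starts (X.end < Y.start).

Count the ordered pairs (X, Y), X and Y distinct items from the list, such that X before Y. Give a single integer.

10

Checking all 42 ordered pairs for relation 'before'; matching pairs in alphabetical order:
(blue_phase, amber_phase): blue_phase before amber_phase ✓
(blue_phase, gold_phase): blue_phase before gold_phase ✓
(blue_phase, green_phase): blue_phase before green_phase ✓
(gold_phase, green_phase): gold_phase before green_phase ✓
(teal_phase, amber_phase): teal_phase before amber_phase ✓
(teal_phase, blue_phase): teal_phase before blue_phase ✓
(teal_phase, gold_phase): teal_phase before gold_phase ✓
(teal_phase, green_phase): teal_phase before green_phase ✓
(teal_phase, silver_phase): teal_phase before silver_phase ✓
(teal_phase, violet_phase): teal_phase before violet_phase ✓
Count: 10.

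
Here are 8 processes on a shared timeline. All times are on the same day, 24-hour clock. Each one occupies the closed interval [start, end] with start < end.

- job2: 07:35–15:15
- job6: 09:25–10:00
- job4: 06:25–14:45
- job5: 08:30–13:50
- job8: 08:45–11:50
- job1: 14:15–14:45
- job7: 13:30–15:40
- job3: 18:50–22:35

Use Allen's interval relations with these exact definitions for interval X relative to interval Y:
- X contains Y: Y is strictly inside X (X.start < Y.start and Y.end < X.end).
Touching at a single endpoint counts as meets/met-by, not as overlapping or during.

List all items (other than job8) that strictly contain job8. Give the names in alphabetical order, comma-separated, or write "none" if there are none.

job2, job4, job5

Target job8 = [08:45, 11:50].
job1 [14:15, 14:45] → after → no.
job2 [07:35, 15:15] → contains → yes.
job3 [18:50, 22:35] → after → no.
job4 [06:25, 14:45] → contains → yes.
job5 [08:30, 13:50] → contains → yes.
job6 [09:25, 10:00] → during → no.
job7 [13:30, 15:40] → after → no.
Result: job2, job4, job5.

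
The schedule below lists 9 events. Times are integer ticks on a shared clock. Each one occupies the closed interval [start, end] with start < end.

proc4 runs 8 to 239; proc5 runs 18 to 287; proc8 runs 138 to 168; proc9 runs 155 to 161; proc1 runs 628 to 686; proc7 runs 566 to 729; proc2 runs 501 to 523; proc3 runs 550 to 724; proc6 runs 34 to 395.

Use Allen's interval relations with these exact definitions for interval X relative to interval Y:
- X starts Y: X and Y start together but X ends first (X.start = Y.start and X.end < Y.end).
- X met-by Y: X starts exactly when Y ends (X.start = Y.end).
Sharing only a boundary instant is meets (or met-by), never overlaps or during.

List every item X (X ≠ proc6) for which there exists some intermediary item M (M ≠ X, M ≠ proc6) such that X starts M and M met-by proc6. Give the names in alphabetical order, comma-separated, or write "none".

none

Target proc6 = [34, 395].
Intermediaries M with M met-by proc6: none.
Union: none.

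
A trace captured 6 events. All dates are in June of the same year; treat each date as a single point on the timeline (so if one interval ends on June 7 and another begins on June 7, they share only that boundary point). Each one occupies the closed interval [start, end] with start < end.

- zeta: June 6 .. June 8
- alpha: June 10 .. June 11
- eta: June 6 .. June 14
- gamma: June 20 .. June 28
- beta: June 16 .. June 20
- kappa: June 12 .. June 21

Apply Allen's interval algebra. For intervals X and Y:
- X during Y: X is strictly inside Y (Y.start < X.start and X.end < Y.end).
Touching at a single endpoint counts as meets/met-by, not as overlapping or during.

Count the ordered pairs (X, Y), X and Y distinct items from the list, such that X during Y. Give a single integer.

2

Checking all 30 ordered pairs for relation 'during'; matching pairs in alphabetical order:
(alpha, eta): alpha during eta ✓
(beta, kappa): beta during kappa ✓
Count: 2.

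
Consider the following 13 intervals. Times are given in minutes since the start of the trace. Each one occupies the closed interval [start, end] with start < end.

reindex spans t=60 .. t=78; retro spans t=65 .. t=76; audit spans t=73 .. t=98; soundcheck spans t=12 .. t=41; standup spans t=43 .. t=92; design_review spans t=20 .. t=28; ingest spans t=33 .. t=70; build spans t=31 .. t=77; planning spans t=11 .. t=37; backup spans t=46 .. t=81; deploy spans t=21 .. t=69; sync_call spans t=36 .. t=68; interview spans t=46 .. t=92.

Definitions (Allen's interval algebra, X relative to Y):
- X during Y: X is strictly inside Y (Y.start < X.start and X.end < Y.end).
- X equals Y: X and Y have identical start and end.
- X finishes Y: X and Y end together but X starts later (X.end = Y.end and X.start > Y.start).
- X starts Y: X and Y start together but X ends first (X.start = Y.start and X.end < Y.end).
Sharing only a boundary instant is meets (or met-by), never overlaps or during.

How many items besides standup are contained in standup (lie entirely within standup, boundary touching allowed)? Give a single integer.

Target standup = [t=43, t=92].
audit [t=73, t=98] → overlapped-by → no.
backup [t=46, t=81] → during → counts.
build [t=31, t=77] → overlaps → no.
deploy [t=21, t=69] → overlaps → no.
design_review [t=20, t=28] → before → no.
ingest [t=33, t=70] → overlaps → no.
interview [t=46, t=92] → finishes → counts.
planning [t=11, t=37] → before → no.
reindex [t=60, t=78] → during → counts.
retro [t=65, t=76] → during → counts.
soundcheck [t=12, t=41] → before → no.
sync_call [t=36, t=68] → overlaps → no.
Total: 4.

4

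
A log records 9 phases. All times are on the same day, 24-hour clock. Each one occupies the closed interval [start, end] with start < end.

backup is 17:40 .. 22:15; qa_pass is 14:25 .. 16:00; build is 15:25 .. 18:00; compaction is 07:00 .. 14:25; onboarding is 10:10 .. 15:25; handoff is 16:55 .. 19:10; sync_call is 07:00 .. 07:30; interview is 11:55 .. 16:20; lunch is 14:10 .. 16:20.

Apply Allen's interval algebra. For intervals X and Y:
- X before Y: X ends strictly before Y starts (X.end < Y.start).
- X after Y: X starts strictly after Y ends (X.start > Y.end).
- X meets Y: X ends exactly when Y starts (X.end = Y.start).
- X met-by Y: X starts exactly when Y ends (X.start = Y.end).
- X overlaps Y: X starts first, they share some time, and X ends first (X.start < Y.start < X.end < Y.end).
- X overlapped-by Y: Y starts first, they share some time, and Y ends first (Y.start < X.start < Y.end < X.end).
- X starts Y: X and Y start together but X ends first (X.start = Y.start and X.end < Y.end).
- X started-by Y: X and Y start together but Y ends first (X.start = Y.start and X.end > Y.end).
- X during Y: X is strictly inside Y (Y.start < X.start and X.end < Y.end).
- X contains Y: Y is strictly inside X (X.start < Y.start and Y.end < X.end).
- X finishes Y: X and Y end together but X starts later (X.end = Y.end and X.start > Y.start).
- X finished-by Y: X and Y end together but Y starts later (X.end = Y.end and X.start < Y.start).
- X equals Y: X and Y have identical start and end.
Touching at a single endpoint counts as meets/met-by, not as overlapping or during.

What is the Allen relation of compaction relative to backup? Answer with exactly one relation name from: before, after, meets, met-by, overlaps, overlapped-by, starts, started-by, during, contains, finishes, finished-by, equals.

before

compaction = [07:00, 14:25]; backup = [17:40, 22:15].
Compare endpoints: compaction.start < backup.start, compaction.start < backup.end, compaction.end < backup.start, compaction.end < backup.end.
That pattern is 'before'.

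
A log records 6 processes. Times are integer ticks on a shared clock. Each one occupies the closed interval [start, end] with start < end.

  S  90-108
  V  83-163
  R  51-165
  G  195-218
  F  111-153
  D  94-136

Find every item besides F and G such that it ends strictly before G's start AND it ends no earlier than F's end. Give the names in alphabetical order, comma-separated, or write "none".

R, V

Conditions: its end is strictly before G's start (X.end < 195) AND its end is no earlier than F's end (X.end >= 153).
D: end 136 < 195? ✓; end 136 >= 153? ✗ → no.
R: end 165 < 195? ✓; end 165 >= 153? ✓ → yes.
S: end 108 < 195? ✓; end 108 >= 153? ✗ → no.
V: end 163 < 195? ✓; end 163 >= 153? ✓ → yes.
Result: R, V.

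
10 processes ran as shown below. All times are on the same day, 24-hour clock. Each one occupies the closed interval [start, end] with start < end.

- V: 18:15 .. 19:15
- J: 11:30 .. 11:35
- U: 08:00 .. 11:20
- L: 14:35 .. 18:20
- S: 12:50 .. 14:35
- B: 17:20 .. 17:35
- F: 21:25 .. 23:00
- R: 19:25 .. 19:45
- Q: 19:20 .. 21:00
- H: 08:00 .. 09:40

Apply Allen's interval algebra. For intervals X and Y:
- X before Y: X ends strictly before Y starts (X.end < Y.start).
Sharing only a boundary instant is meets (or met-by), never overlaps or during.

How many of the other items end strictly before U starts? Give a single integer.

Target U = [08:00, 11:20].
B [17:20, 17:35] → after → no.
F [21:25, 23:00] → after → no.
H [08:00, 09:40] → starts → no.
J [11:30, 11:35] → after → no.
L [14:35, 18:20] → after → no.
Q [19:20, 21:00] → after → no.
R [19:25, 19:45] → after → no.
S [12:50, 14:35] → after → no.
V [18:15, 19:15] → after → no.
Total: 0.

0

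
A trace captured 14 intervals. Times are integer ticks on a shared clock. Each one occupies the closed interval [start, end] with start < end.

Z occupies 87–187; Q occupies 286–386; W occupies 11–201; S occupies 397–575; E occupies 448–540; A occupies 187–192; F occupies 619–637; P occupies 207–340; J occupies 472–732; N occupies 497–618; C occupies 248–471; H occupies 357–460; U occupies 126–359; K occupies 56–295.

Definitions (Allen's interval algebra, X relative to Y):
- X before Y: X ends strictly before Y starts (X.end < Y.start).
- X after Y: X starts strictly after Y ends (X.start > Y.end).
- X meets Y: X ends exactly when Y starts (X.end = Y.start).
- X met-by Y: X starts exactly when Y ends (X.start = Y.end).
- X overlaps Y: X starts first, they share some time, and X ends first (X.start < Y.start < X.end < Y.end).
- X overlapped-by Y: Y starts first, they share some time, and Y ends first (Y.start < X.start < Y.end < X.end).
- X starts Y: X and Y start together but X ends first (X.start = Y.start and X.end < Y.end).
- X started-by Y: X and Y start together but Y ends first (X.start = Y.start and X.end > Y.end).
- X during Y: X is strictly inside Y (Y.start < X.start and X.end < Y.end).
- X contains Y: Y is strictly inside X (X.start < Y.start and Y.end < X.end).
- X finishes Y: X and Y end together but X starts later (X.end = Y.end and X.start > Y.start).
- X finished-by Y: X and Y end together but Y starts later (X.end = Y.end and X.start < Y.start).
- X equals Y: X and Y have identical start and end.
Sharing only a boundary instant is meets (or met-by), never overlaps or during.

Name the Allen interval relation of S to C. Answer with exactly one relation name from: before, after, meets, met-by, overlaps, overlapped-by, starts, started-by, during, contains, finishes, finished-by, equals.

S = [397, 575]; C = [248, 471].
Compare endpoints: S.start > C.start, S.start < C.end, S.end > C.start, S.end > C.end.
That pattern is 'overlapped-by'.

overlapped-by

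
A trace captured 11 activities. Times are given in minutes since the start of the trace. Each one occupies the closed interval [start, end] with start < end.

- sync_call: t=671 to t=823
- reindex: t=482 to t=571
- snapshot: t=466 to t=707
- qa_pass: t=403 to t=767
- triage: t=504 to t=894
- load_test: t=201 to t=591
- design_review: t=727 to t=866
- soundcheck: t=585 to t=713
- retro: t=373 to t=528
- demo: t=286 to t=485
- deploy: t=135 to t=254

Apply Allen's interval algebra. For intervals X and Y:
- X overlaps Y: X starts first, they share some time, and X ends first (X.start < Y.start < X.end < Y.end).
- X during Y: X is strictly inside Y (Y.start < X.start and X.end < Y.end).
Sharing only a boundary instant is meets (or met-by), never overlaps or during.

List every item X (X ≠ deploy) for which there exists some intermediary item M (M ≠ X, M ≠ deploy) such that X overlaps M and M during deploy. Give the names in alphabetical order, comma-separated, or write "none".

none

Target deploy = [t=135, t=254].
Intermediaries M with M during deploy: none.
Union: none.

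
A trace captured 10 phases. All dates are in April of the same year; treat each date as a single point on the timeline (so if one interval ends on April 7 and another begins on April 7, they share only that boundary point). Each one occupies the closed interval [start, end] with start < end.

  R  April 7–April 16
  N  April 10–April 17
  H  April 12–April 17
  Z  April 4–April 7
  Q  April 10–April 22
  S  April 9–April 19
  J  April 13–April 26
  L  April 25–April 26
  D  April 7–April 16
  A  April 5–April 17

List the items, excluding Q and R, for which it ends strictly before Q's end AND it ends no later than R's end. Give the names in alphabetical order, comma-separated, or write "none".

Conditions: its end is strictly before Q's end (X.end < April 22) AND its end is no later than R's end (X.end <= April 16).
A: end April 17 < April 22? ✓; end April 17 <= April 16? ✗ → no.
D: end April 16 < April 22? ✓; end April 16 <= April 16? ✓ → yes.
H: end April 17 < April 22? ✓; end April 17 <= April 16? ✗ → no.
J: end April 26 < April 22? ✗; end April 26 <= April 16? ✗ → no.
L: end April 26 < April 22? ✗; end April 26 <= April 16? ✗ → no.
N: end April 17 < April 22? ✓; end April 17 <= April 16? ✗ → no.
S: end April 19 < April 22? ✓; end April 19 <= April 16? ✗ → no.
Z: end April 7 < April 22? ✓; end April 7 <= April 16? ✓ → yes.
Result: D, Z.

D, Z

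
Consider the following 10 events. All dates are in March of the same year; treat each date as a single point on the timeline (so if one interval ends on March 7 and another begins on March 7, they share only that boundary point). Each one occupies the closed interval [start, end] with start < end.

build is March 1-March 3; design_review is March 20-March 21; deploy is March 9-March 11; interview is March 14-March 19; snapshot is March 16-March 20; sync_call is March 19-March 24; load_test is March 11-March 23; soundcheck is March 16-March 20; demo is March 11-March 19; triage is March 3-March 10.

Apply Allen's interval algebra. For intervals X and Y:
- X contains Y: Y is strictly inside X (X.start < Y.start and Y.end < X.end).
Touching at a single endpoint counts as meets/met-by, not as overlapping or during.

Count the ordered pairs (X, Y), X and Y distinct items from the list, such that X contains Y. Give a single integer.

5

Checking all 90 ordered pairs for relation 'contains'; matching pairs in alphabetical order:
(load_test, design_review): load_test contains design_review ✓
(load_test, interview): load_test contains interview ✓
(load_test, snapshot): load_test contains snapshot ✓
(load_test, soundcheck): load_test contains soundcheck ✓
(sync_call, design_review): sync_call contains design_review ✓
Count: 5.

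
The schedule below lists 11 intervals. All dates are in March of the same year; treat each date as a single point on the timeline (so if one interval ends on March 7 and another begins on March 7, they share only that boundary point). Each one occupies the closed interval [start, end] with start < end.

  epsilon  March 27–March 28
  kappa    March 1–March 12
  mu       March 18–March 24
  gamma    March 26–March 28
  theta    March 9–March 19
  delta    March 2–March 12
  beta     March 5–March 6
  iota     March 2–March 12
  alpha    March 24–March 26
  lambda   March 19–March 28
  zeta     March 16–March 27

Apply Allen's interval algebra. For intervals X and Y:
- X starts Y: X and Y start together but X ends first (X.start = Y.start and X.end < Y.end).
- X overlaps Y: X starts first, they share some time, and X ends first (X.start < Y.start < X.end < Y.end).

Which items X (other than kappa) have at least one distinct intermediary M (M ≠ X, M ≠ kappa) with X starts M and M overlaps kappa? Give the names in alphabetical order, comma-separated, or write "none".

Target kappa = [March 1, March 12].
Intermediaries M with M overlaps kappa: none.
Union: none.

none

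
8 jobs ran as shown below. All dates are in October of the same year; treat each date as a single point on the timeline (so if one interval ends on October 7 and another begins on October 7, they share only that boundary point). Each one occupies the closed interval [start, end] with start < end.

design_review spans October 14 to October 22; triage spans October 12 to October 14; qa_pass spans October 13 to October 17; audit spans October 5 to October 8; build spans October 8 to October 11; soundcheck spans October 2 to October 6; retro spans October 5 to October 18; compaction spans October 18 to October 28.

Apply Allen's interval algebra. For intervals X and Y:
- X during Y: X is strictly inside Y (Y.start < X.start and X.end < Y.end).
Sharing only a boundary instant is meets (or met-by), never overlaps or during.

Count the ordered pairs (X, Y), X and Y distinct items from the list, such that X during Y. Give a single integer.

Checking all 56 ordered pairs for relation 'during'; matching pairs in alphabetical order:
(build, retro): build during retro ✓
(qa_pass, retro): qa_pass during retro ✓
(triage, retro): triage during retro ✓
Count: 3.

3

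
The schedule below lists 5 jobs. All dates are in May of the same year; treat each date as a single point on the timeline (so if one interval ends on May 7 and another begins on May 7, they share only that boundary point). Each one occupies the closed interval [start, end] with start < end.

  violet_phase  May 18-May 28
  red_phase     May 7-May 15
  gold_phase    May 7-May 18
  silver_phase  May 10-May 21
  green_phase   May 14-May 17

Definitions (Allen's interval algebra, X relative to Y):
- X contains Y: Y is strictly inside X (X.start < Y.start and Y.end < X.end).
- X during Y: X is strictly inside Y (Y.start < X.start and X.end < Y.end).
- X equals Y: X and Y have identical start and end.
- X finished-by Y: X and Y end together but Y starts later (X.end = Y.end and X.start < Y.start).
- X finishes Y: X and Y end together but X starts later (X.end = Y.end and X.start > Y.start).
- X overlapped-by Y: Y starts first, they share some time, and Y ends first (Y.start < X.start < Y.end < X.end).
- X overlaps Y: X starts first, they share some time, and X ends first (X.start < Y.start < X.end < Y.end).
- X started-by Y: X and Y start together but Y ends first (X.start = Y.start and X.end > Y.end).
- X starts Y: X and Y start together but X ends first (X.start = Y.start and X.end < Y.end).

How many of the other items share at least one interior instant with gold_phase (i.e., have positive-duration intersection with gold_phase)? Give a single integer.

Target gold_phase = [May 7, May 18].
green_phase [May 14, May 17] → during → counts.
red_phase [May 7, May 15] → starts → counts.
silver_phase [May 10, May 21] → overlapped-by → counts.
violet_phase [May 18, May 28] → met-by → no.
Total: 3.

3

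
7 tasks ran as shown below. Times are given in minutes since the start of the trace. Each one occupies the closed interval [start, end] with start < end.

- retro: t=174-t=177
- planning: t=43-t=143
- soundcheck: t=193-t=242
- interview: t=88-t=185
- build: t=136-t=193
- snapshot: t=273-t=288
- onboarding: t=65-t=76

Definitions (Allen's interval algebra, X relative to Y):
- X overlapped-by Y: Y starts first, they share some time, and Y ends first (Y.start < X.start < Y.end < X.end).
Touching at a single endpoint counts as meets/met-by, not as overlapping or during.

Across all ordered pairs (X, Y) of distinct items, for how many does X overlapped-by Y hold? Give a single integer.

3

Checking all 42 ordered pairs for relation 'overlapped-by'; matching pairs in alphabetical order:
(build, interview): build overlapped-by interview ✓
(build, planning): build overlapped-by planning ✓
(interview, planning): interview overlapped-by planning ✓
Count: 3.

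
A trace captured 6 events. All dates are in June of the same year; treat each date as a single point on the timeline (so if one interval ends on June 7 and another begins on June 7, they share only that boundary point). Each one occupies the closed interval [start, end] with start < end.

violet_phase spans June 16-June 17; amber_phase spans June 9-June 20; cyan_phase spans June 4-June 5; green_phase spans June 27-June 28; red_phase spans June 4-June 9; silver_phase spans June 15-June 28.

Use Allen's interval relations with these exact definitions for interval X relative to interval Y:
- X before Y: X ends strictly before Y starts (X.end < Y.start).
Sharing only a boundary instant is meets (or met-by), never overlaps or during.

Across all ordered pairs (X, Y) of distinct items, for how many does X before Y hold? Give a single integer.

Checking all 30 ordered pairs for relation 'before'; matching pairs in alphabetical order:
(amber_phase, green_phase): amber_phase before green_phase ✓
(cyan_phase, amber_phase): cyan_phase before amber_phase ✓
(cyan_phase, green_phase): cyan_phase before green_phase ✓
(cyan_phase, silver_phase): cyan_phase before silver_phase ✓
(cyan_phase, violet_phase): cyan_phase before violet_phase ✓
(red_phase, green_phase): red_phase before green_phase ✓
(red_phase, silver_phase): red_phase before silver_phase ✓
(red_phase, violet_phase): red_phase before violet_phase ✓
(violet_phase, green_phase): violet_phase before green_phase ✓
Count: 9.

9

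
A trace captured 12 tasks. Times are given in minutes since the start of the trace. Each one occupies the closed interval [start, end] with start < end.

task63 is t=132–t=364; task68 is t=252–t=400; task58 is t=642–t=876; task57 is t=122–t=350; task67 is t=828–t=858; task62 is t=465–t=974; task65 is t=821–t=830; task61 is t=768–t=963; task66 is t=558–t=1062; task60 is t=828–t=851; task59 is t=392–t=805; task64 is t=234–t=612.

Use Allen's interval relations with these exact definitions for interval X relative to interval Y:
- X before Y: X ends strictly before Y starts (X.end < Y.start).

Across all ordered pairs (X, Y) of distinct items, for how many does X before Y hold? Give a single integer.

31

Checking all 132 ordered pairs for relation 'before'; matching pairs in alphabetical order:
(task57, task58): task57 before task58 ✓
(task57, task59): task57 before task59 ✓
(task57, task60): task57 before task60 ✓
(task57, task61): task57 before task61 ✓
(task57, task62): task57 before task62 ✓
(task57, task65): task57 before task65 ✓
(task57, task66): task57 before task66 ✓
(task57, task67): task57 before task67 ✓
(task59, task60): task59 before task60 ✓
(task59, task65): task59 before task65 ✓
(task59, task67): task59 before task67 ✓
(task63, task58): task63 before task58 ✓
(task63, task59): task63 before task59 ✓
(task63, task60): task63 before task60 ✓
(task63, task61): task63 before task61 ✓
(task63, task62): task63 before task62 ✓
(task63, task65): task63 before task65 ✓
(task63, task66): task63 before task66 ✓
(task63, task67): task63 before task67 ✓
(task64, task58): task64 before task58 ✓
(task64, task60): task64 before task60 ✓
(task64, task61): task64 before task61 ✓
(task64, task65): task64 before task65 ✓
(task64, task67): task64 before task67 ✓
... plus 7 further pairs not listed.
Count: 31.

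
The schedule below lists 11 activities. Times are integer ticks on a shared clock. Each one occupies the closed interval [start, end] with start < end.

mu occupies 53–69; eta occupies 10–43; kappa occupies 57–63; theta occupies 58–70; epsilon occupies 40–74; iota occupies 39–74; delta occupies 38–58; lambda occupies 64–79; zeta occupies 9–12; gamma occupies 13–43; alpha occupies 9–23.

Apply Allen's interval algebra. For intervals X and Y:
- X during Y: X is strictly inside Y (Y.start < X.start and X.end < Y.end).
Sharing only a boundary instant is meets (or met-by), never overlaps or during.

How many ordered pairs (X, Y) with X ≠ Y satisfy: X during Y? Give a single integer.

7

Checking all 110 ordered pairs for relation 'during'; matching pairs in alphabetical order:
(kappa, epsilon): kappa during epsilon ✓
(kappa, iota): kappa during iota ✓
(kappa, mu): kappa during mu ✓
(mu, epsilon): mu during epsilon ✓
(mu, iota): mu during iota ✓
(theta, epsilon): theta during epsilon ✓
(theta, iota): theta during iota ✓
Count: 7.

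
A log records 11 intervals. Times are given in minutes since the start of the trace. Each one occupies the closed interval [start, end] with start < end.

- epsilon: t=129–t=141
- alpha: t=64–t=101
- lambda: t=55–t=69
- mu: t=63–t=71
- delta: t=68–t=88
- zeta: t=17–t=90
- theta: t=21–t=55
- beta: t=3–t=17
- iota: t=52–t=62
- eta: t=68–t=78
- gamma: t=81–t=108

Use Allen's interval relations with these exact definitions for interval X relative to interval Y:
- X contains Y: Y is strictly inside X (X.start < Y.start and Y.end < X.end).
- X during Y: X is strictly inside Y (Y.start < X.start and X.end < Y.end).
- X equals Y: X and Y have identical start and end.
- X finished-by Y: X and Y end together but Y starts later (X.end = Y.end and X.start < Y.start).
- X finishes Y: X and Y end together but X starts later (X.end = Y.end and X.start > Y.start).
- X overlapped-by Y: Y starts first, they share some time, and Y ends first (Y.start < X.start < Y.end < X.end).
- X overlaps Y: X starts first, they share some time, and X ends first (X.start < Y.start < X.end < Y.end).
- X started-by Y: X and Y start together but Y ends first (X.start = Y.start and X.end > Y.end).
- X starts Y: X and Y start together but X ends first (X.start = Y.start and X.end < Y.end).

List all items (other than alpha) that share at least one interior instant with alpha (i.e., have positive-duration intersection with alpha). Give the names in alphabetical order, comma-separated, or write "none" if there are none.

delta, eta, gamma, lambda, mu, zeta

Target alpha = [t=64, t=101].
beta [t=3, t=17] → before → no.
delta [t=68, t=88] → during → yes.
epsilon [t=129, t=141] → after → no.
eta [t=68, t=78] → during → yes.
gamma [t=81, t=108] → overlapped-by → yes.
iota [t=52, t=62] → before → no.
lambda [t=55, t=69] → overlaps → yes.
mu [t=63, t=71] → overlaps → yes.
theta [t=21, t=55] → before → no.
zeta [t=17, t=90] → overlaps → yes.
Result: delta, eta, gamma, lambda, mu, zeta.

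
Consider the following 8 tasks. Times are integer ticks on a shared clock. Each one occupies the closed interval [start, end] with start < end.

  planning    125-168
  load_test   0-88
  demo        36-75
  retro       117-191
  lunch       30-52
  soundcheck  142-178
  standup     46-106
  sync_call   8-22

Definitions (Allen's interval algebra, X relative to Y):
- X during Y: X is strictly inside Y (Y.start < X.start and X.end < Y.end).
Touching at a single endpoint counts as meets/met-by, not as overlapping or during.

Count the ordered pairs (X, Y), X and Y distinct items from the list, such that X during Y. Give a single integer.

Checking all 56 ordered pairs for relation 'during'; matching pairs in alphabetical order:
(demo, load_test): demo during load_test ✓
(lunch, load_test): lunch during load_test ✓
(planning, retro): planning during retro ✓
(soundcheck, retro): soundcheck during retro ✓
(sync_call, load_test): sync_call during load_test ✓
Count: 5.

5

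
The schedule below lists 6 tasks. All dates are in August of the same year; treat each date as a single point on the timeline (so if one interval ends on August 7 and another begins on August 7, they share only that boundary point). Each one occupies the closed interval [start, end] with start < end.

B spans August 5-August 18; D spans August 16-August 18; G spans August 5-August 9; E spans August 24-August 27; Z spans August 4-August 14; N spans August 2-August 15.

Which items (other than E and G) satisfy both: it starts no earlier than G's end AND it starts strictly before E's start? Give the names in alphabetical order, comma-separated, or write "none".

D

Conditions: its start is no earlier than G's end (X.start >= August 9) AND its start is strictly before E's start (X.start < August 24).
B: start August 5 >= August 9? ✗; start August 5 < August 24? ✓ → no.
D: start August 16 >= August 9? ✓; start August 16 < August 24? ✓ → yes.
N: start August 2 >= August 9? ✗; start August 2 < August 24? ✓ → no.
Z: start August 4 >= August 9? ✗; start August 4 < August 24? ✓ → no.
Result: D.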